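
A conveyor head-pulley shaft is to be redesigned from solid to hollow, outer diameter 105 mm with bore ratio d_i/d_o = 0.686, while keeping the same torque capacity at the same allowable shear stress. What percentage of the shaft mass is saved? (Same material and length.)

37.4 %

Equal τ_max and T ⇒ the solid shaft needs d_s³ = d_o³(1−k⁴), so d_s = 105·(1−0.686⁴)^(1/3) = 96.59 mm.
Area ratio A_h/A_s = d_o²(1−k²)/d_s² = (1−k²)/(1−k⁴)^(2/3) = 0.6256.
Mass saving = 1 − 0.6256 = 37.4 %.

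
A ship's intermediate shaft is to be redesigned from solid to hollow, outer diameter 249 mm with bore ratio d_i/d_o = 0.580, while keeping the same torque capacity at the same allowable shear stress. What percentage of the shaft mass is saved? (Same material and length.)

28.1 %

Equal τ_max and T ⇒ the solid shaft needs d_s³ = d_o³(1−k⁴), so d_s = 249·(1−0.580⁴)^(1/3) = 239.2 mm.
Area ratio A_h/A_s = d_o²(1−k²)/d_s² = (1−k²)/(1−k⁴)^(2/3) = 0.7189.
Mass saving = 1 − 0.7189 = 28.1 %.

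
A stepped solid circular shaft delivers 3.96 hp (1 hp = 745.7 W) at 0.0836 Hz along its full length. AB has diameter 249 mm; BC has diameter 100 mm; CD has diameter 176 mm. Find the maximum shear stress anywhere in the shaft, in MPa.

28.6 MPa

ω = 2π·0.0836 = 0.5253 rad/s, so T = P/ω = 3.96×745.7 / 0.5253 = 5622 N·m.
Under the same torque, τ_max = 16T/(πd³) is largest where d is smallest — segment BC (d = 100 mm).
τ_max = 16·5622/(π·(0.100)³) = 2.863×10^7 Pa.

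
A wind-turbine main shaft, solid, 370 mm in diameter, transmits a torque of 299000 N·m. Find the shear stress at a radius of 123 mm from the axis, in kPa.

20000 kPa

J = πd⁴/32 = π(0.370)⁴/32 = 1.840×10^-3 m⁴.
Shear stress varies linearly with radius: τ = T·r/J = 299000 × 0.123 / 1.840×10^-3 = 1.999×10^7 Pa.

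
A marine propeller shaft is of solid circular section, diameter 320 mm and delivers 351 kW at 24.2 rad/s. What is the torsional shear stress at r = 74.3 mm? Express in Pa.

1.05e6 Pa

ω = 24.2 rad/s, so T = P/ω = 351×10³ / 24.20 = 14500 N·m.
J = πd⁴/32 = π(0.320)⁴/32 = 1.029×10^-3 m⁴.
Shear stress varies linearly with radius: τ = T·r/J = 14500 × 0.0743 / 1.029×10^-3 = 1.047×10^6 Pa.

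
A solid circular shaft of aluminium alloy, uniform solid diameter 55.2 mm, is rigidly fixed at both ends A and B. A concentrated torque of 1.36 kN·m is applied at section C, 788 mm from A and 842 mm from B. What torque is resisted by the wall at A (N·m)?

703 N·m

With uniform GJ and both ends fixed, compatibility θ_AC = θ_CB gives T_A·a = T_B·b, together with T_A + T_B = T₀.
T_A = T₀·b/(a+b) = 1360·842/1630 = 702.5 N·m; T_B = 657.5 N·m.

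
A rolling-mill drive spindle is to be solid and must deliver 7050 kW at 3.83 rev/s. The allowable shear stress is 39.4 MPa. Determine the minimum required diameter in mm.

336 mm

ω = 2π·3.83 = 24.06 rad/s, so T = P/ω = 7050×10³ / 24.06 = 293000 N·m.
For a solid shaft τ_max = 16T/(πd³), so d = (16T/(π τ_allow))^(1/3) = (16·293000/(π·3.94×10^7))^(1/3) = 0.3358 m.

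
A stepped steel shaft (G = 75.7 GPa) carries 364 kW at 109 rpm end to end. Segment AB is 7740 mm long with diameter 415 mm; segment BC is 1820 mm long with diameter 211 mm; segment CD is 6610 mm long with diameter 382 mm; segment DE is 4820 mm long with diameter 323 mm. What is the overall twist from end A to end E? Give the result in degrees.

ω = 2π·109/60 = 11.41 rad/s, so T = P/ω = 364×10³ / 11.41 = 31890 N·m.
J_AB = π(0.415)⁴/32 = 2.91×10^-3 m⁴; J_BC = π(0.211)⁴/32 = 1.95×10^-4 m⁴; J_CD = π(0.382)⁴/32 = 2.09×10^-3 m⁴; J_DE = π(0.323)⁴/32 = 1.07×10^-3 m⁴.
θ = (T/G)·Σ L_i/J_i = (31890/75.7×10⁹)·(7.74/2.91×10^-3 + 1.82/1.95×10^-4 + 6.61/2.09×10^-3 + 4.82/1.07×10^-3) = 8.292×10^-3 rad.

0.475°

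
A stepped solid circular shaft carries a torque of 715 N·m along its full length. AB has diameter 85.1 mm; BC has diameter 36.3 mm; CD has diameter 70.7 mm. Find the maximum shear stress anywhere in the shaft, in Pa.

7.61e7 Pa

Under the same torque, τ_max = 16T/(πd³) is largest where d is smallest — segment BC (d = 36.3 mm).
τ_max = 16·715.0/(π·(0.0363)³) = 7.613×10^7 Pa.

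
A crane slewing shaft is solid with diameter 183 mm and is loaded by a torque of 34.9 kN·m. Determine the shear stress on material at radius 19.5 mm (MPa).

J = πd⁴/32 = π(0.183)⁴/32 = 1.101×10^-4 m⁴.
Shear stress varies linearly with radius: τ = T·r/J = 34900 × 0.0195 / 1.101×10^-4 = 6.181×10^6 Pa.

6.18 MPa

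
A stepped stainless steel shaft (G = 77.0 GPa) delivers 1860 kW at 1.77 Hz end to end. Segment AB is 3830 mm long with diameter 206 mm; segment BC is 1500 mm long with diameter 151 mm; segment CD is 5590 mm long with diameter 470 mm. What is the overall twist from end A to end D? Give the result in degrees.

ω = 2π·1.77 = 11.12 rad/s, so T = P/ω = 1860×10³ / 11.12 = 167200 N·m.
J_AB = π(0.206)⁴/32 = 1.77×10^-4 m⁴; J_BC = π(0.151)⁴/32 = 5.10×10^-5 m⁴; J_CD = π(0.470)⁴/32 = 4.79×10^-3 m⁴.
θ = (T/G)·Σ L_i/J_i = (167200/77.0×10⁹)·(3.83/1.77×10^-4 + 1.50/5.10×10^-5 + 5.59/4.79×10^-3) = 0.1134 rad.

6.50°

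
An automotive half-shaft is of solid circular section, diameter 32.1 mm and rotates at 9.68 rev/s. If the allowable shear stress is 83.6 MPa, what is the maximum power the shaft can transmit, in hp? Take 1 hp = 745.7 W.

44.3 hp

J = πd⁴/32 = π(0.0321)⁴/32 = 1.042×10^-7 m⁴.
T_max = τ_allow·J/r = 8.36×10^7 × 1.042×10^-7 / 0.0161 = 542.9 N·m.
ω = 2π·9.68 = 60.82 rad/s, so P_max = T_max·ω = 3.302×10^4 W.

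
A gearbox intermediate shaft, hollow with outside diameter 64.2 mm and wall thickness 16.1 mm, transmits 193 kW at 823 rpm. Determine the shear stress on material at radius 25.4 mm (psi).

5270 psi

ω = 2π·823/60 = 86.18 rad/s, so T = P/ω = 193×10³ / 86.18 = 2239 N·m.
J = π(d_o⁴ − d_i⁴)/32 = π(0.0642⁴ − 0.0320⁴)/32 = 1.565×10^-6 m⁴.
Shear stress varies linearly with radius: τ = T·r/J = 2239 × 0.0254 / 1.565×10^-6 = 3.635×10^7 Pa.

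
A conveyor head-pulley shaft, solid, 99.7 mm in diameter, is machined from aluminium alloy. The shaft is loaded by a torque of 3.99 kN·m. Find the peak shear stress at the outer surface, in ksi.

2.97 ksi

J = πd⁴/32 = π(0.0997)⁴/32 = 9.700×10^-6 m⁴.
τ_max = T·r/J = 3990 × 0.0498 / 9.700×10^-6 = 2.050×10^7 Pa.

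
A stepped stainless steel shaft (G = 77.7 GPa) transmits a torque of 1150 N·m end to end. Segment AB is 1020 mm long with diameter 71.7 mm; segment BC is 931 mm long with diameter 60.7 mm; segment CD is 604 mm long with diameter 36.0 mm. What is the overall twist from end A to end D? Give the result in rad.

0.0704 rad

J_AB = π(0.0717)⁴/32 = 2.59×10^-6 m⁴; J_BC = π(0.0607)⁴/32 = 1.33×10^-6 m⁴; J_CD = π(0.0360)⁴/32 = 1.65×10^-7 m⁴.
θ = (T/G)·Σ L_i/J_i = (1150/77.7×10⁹)·(1.02/2.59×10^-6 + 0.931/1.33×10^-6 + 0.604/1.65×10^-7) = 0.07037 rad.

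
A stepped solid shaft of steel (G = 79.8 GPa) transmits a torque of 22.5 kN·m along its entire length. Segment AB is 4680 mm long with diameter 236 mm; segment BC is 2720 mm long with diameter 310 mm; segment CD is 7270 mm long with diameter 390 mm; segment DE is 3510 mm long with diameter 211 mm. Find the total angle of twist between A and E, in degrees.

0.640°

J_AB = π(0.236)⁴/32 = 3.05×10^-4 m⁴; J_BC = π(0.310)⁴/32 = 9.07×10^-4 m⁴; J_CD = π(0.390)⁴/32 = 2.27×10^-3 m⁴; J_DE = π(0.211)⁴/32 = 1.95×10^-4 m⁴.
θ = (T/G)·Σ L_i/J_i = (22500/79.8×10⁹)·(4.68/3.05×10^-4 + 2.72/9.07×10^-4 + 7.27/2.27×10^-3 + 3.51/1.95×10^-4) = 0.01117 rad.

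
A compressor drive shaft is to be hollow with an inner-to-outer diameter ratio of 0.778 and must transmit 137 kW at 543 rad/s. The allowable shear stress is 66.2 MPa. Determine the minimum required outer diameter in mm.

ω = 543 rad/s, so T = P/ω = 137×10³ / 543.0 = 252.3 N·m.
For a hollow shaft with d_i/d_o = 0.778: τ_max = 16T/(π d_o³ (1−k⁴)), so d_o = [16T/(π τ_allow (1−k⁴))]^(1/3) = [16·252.3/(π·6.62×10^7·0.6336)]^(1/3) = 0.03129 m.

31.3 mm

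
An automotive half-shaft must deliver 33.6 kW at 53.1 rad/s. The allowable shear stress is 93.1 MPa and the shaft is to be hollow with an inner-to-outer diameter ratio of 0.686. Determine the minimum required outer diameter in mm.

35.4 mm

ω = 53.1 rad/s, so T = P/ω = 33.6×10³ / 53.10 = 632.8 N·m.
For a hollow shaft with d_i/d_o = 0.686: τ_max = 16T/(π d_o³ (1−k⁴)), so d_o = [16T/(π τ_allow (1−k⁴))]^(1/3) = [16·632.8/(π·9.31×10^7·0.7785)]^(1/3) = 0.03543 m.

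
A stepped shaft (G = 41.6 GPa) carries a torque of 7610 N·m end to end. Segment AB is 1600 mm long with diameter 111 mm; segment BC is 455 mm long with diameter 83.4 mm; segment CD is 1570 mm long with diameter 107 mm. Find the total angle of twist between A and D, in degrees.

3.41°

J_AB = π(0.111)⁴/32 = 1.49×10^-5 m⁴; J_BC = π(0.0834)⁴/32 = 4.75×10^-6 m⁴; J_CD = π(0.107)⁴/32 = 1.29×10^-5 m⁴.
θ = (T/G)·Σ L_i/J_i = (7610/41.6×10⁹)·(1.60/1.49×10^-5 + 0.455/4.75×10^-6 + 1.57/1.29×10^-5) = 0.05948 rad.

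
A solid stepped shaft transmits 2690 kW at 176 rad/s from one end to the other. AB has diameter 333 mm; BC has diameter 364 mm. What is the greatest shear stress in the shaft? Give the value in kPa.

2110 kPa

ω = 176 rad/s, so T = P/ω = 2690×10³ / 176.0 = 15280 N·m.
Under the same torque, τ_max = 16T/(πd³) is largest where d is smallest — segment AB (d = 333 mm).
τ_max = 16·15280/(π·(0.333)³) = 2.108×10^6 Pa.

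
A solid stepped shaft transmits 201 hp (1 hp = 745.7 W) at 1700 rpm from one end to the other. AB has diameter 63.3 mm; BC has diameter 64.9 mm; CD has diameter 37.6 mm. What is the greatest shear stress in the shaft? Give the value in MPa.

ω = 2π·1700/60 = 178.0 rad/s, so T = P/ω = 201×745.7 / 178.0 = 841.9 N·m.
Under the same torque, τ_max = 16T/(πd³) is largest where d is smallest — segment CD (d = 37.6 mm).
τ_max = 16·841.9/(π·(0.0376)³) = 8.067×10^7 Pa.

80.7 MPa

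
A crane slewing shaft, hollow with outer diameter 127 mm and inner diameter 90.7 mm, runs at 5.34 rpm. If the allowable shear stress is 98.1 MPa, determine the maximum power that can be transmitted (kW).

J = π(d_o⁴ − d_i⁴)/32 = π(0.127⁴ − 0.0907⁴)/32 = 1.890×10^-5 m⁴.
T_max = τ_allow·J/r = 9.81×10^7 × 1.890×10^-5 / 0.0635 = 29190 N·m.
ω = 2π·5.34/60 = 0.5592 rad/s, so P_max = T_max·ω = 1.632×10^4 W.

16.3 kW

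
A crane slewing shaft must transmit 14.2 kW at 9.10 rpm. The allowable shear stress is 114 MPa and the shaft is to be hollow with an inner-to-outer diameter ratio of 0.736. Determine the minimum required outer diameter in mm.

ω = 2π·9.10/60 = 0.9529 rad/s, so T = P/ω = 14.2×10³ / 0.9529 = 14900 N·m.
For a hollow shaft with d_i/d_o = 0.736: τ_max = 16T/(π d_o³ (1−k⁴)), so d_o = [16T/(π τ_allow (1−k⁴))]^(1/3) = [16·14900/(π·1.14×10^8·0.7066)]^(1/3) = 0.09803 m.

98.0 mm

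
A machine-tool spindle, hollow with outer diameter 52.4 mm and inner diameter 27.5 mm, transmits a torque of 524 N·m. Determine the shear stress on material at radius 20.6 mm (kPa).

J = π(d_o⁴ − d_i⁴)/32 = π(0.0524⁴ − 0.0275⁴)/32 = 6.840×10^-7 m⁴.
Shear stress varies linearly with radius: τ = T·r/J = 524.0 × 0.0206 / 6.840×10^-7 = 1.578×10^7 Pa.

15800 kPa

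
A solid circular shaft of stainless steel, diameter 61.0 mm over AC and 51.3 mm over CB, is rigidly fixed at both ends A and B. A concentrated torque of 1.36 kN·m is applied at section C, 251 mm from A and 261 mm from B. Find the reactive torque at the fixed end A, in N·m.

Compatibility: T_A·a/J_AC = T_B·b/J_CB with T_A + T_B = T₀.
J_AC = 1.36×10^-6 m⁴, J_CB = 6.80×10^-7 m⁴, so T_A = T₀·(J_AC/a)/((J_AC/a)+(J_CB/b)) = 918.3 N·m, T_B = 441.7 N·m.

918 N·m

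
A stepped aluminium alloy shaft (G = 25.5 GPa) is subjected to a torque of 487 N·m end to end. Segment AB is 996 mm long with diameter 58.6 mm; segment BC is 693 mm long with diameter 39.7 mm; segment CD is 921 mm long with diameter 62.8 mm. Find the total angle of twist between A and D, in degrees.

4.71°

J_AB = π(0.0586)⁴/32 = 1.16×10^-6 m⁴; J_BC = π(0.0397)⁴/32 = 2.44×10^-7 m⁴; J_CD = π(0.0628)⁴/32 = 1.53×10^-6 m⁴.
θ = (T/G)·Σ L_i/J_i = (487.0/25.5×10⁹)·(0.996/1.16×10^-6 + 0.693/2.44×10^-7 + 0.921/1.53×10^-6) = 0.08222 rad.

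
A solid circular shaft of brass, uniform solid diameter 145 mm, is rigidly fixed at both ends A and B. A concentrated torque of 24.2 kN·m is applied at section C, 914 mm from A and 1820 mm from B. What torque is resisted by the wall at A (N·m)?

With uniform GJ and both ends fixed, compatibility θ_AC = θ_CB gives T_A·a = T_B·b, together with T_A + T_B = T₀.
T_A = T₀·b/(a+b) = 24200·1820/2734 = 16110 N·m; T_B = 8090 N·m.

16100 N·m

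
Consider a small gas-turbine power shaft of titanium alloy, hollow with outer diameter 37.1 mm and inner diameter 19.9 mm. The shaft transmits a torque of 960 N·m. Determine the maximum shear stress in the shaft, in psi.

15100 psi

J = π(d_o⁴ − d_i⁴)/32 = π(0.0371⁴ − 0.0199⁴)/32 = 1.706×10^-7 m⁴.
τ_max = T·r/J = 960.0 × 0.0186 / 1.706×10^-7 = 1.044×10^8 Pa.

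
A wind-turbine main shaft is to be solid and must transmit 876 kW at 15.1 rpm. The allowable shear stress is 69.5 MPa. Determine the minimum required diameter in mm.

344 mm

ω = 2π·15.1/60 = 1.581 rad/s, so T = P/ω = 876×10³ / 1.581 = 554000 N·m.
For a solid shaft τ_max = 16T/(πd³), so d = (16T/(π τ_allow))^(1/3) = (16·554000/(π·6.95×10^7))^(1/3) = 0.3437 m.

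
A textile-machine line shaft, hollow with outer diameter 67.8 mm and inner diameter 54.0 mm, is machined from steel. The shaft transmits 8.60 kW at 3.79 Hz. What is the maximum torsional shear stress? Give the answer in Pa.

9.88e6 Pa

ω = 2π·3.79 = 23.81 rad/s, so T = P/ω = 8.60×10³ / 23.81 = 361.1 N·m.
J = π(d_o⁴ − d_i⁴)/32 = π(0.0678⁴ − 0.0540⁴)/32 = 1.240×10^-6 m⁴.
τ_max = T·r/J = 361.1 × 0.0339 / 1.240×10^-6 = 9.875×10^6 Pa.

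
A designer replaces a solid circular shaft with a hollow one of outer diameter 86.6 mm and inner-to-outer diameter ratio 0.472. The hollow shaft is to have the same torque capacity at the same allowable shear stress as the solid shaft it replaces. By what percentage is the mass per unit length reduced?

Equal τ_max and T ⇒ the solid shaft needs d_s³ = d_o³(1−k⁴), so d_s = 86.6·(1−0.472⁴)^(1/3) = 85.14 mm.
Area ratio A_h/A_s = d_o²(1−k²)/d_s² = (1−k²)/(1−k⁴)^(2/3) = 0.8040.
Mass saving = 1 − 0.8040 = 19.6 %.

19.6 %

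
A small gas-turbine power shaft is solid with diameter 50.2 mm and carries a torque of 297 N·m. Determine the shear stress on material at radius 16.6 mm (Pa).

J = πd⁴/32 = π(0.0502)⁴/32 = 6.235×10^-7 m⁴.
Shear stress varies linearly with radius: τ = T·r/J = 297.0 × 0.0166 / 6.235×10^-7 = 7.908×10^6 Pa.

7.91e6 Pa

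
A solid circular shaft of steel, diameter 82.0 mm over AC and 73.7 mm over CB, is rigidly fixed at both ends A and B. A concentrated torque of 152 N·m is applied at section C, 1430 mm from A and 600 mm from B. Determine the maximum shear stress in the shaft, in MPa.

Compatibility: T_A·a/J_AC = T_B·b/J_CB with T_A + T_B = T₀.
J_AC = 4.44×10^-6 m⁴, J_CB = 2.90×10^-6 m⁴, so T_A = T₀·(J_AC/a)/((J_AC/a)+(J_CB/b)) = 59.49 N·m, T_B = 92.51 N·m.
τ in each portion: τ_AC = 5.49×10^5 Pa, τ_CB = 1.18×10^6 Pa; maximum is in CB.
τ_max = T_CB·r/J = 92.51·0.0369/2.90×10^-6 = 1.177×10^6 Pa.

1.18 MPa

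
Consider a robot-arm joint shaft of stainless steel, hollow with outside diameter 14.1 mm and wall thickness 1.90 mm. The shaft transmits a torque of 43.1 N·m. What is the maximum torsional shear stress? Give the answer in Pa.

1.09e8 Pa

J = π(d_o⁴ − d_i⁴)/32 = π(0.0141⁴ − 0.0103⁴)/32 = 2.775×10^-9 m⁴.
τ_max = T·r/J = 43.10 × 0.00705 / 2.775×10^-9 = 1.095×10^8 Pa.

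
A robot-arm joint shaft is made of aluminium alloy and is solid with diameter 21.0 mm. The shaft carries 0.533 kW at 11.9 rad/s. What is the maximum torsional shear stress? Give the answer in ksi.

3.57 ksi

ω = 11.9 rad/s, so T = P/ω = 0.533×10³ / 11.90 = 44.79 N·m.
J = πd⁴/32 = π(0.0210)⁴/32 = 1.909×10^-8 m⁴.
τ_max = T·r/J = 44.79 × 0.0105 / 1.909×10^-8 = 2.463×10^7 Pa.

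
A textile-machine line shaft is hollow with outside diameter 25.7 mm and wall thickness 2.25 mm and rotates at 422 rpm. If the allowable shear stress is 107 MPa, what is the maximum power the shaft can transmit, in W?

J = π(d_o⁴ − d_i⁴)/32 = π(0.0257⁴ − 0.0212⁴)/32 = 2.300×10^-8 m⁴.
T_max = τ_allow·J/r = 1.07×10^8 × 2.300×10^-8 / 0.0129 = 191.5 N·m.
ω = 2π·422/60 = 44.19 rad/s, so P_max = T_max·ω = 8463 W.

8460 W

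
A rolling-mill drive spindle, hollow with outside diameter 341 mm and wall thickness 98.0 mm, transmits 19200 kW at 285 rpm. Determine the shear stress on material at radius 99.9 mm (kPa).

ω = 2π·285/60 = 29.85 rad/s, so T = P/ω = 19200×10³ / 29.85 = 643300 N·m.
J = π(d_o⁴ − d_i⁴)/32 = π(0.341⁴ − 0.145⁴)/32 = 1.284×10^-3 m⁴.
Shear stress varies linearly with radius: τ = T·r/J = 643300 × 0.0999 / 1.284×10^-3 = 5.005×10^7 Pa.

50100 kPa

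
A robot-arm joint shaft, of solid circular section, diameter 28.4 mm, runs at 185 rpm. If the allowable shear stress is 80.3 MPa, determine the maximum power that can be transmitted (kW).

J = πd⁴/32 = π(0.0284)⁴/32 = 6.387×10^-8 m⁴.
T_max = τ_allow·J/r = 8.03×10^7 × 6.387×10^-8 / 0.0142 = 361.2 N·m.
ω = 2π·185/60 = 19.37 rad/s, so P_max = T_max·ω = 6997 W.

7.00 kW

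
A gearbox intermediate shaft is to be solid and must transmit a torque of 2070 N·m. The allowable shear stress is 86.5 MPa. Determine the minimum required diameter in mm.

49.6 mm

For a solid shaft τ_max = 16T/(πd³), so d = (16T/(π τ_allow))^(1/3) = (16·2070/(π·8.65×10^7))^(1/3) = 0.04958 m.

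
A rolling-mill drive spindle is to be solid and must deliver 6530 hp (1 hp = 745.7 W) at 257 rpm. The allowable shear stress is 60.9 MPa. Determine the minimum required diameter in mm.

247 mm

ω = 2π·257/60 = 26.91 rad/s, so T = P/ω = 6530×745.7 / 26.91 = 180900 N·m.
For a solid shaft τ_max = 16T/(πd³), so d = (16T/(π τ_allow))^(1/3) = (16·180900/(π·6.09×10^7))^(1/3) = 0.2473 m.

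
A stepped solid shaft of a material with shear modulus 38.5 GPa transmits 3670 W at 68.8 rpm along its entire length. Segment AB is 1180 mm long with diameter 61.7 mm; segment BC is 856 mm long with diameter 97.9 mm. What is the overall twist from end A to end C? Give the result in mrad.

ω = 2π·68.8/60 = 7.205 rad/s, so T = P/ω = 3670 / 7.205 = 509.4 N·m.
J_AB = π(0.0617)⁴/32 = 1.42×10^-6 m⁴; J_BC = π(0.0979)⁴/32 = 9.02×10^-6 m⁴.
θ = (T/G)·Σ L_i/J_i = (509.4/38.5×10⁹)·(1.18/1.42×10^-6 + 0.856/9.02×10^-6) = 0.01223 rad.

12.2 mrad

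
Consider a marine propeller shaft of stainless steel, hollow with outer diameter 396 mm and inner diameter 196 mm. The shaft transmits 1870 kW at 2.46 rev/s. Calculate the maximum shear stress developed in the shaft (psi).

ω = 2π·2.46 = 15.46 rad/s, so T = P/ω = 1870×10³ / 15.46 = 121000 N·m.
J = π(d_o⁴ − d_i⁴)/32 = π(0.396⁴ − 0.196⁴)/32 = 2.269×10^-3 m⁴.
τ_max = T·r/J = 121000 × 0.198 / 2.269×10^-3 = 1.056×10^7 Pa.

1530 psi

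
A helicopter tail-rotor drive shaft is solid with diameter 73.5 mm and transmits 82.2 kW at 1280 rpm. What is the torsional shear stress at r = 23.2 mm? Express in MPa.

4.97 MPa

ω = 2π·1280/60 = 134.0 rad/s, so T = P/ω = 82.2×10³ / 134.0 = 613.2 N·m.
J = πd⁴/32 = π(0.0735)⁴/32 = 2.865×10^-6 m⁴.
Shear stress varies linearly with radius: τ = T·r/J = 613.2 × 0.0232 / 2.865×10^-6 = 4.966×10^6 Pa.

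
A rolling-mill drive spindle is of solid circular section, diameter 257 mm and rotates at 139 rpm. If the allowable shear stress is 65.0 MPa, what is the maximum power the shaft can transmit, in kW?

3150 kW

J = πd⁴/32 = π(0.257)⁴/32 = 4.283×10^-4 m⁴.
T_max = τ_allow·J/r = 6.50×10^7 × 4.283×10^-4 / 0.129 = 216600 N·m.
ω = 2π·139/60 = 14.56 rad/s, so P_max = T_max·ω = 3.153×10^6 W.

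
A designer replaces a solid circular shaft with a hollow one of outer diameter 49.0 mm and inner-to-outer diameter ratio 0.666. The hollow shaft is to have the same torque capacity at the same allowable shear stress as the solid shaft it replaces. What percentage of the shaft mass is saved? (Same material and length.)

35.6 %

Equal τ_max and T ⇒ the solid shaft needs d_s³ = d_o³(1−k⁴), so d_s = 49.0·(1−0.666⁴)^(1/3) = 45.55 mm.
Area ratio A_h/A_s = d_o²(1−k²)/d_s² = (1−k²)/(1−k⁴)^(2/3) = 0.6439.
Mass saving = 1 − 0.6439 = 35.6 %.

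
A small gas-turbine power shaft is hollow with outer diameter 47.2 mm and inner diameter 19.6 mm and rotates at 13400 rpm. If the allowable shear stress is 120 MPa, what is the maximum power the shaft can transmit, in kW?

3370 kW

J = π(d_o⁴ − d_i⁴)/32 = π(0.0472⁴ − 0.0196⁴)/32 = 4.728×10^-7 m⁴.
T_max = τ_allow·J/r = 1.20×10^8 × 4.728×10^-7 / 0.0236 = 2404 N·m.
ω = 2π·13400/60 = 1403 rad/s, so P_max = T_max·ω = 3.373×10^6 W.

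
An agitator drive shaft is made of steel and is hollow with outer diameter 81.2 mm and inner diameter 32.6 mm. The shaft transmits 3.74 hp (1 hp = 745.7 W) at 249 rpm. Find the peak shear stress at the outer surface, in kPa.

ω = 2π·249/60 = 26.08 rad/s, so T = P/ω = 3.74×745.7 / 26.08 = 107.0 N·m.
J = π(d_o⁴ − d_i⁴)/32 = π(0.0812⁴ − 0.0326⁴)/32 = 4.157×10^-6 m⁴.
τ_max = T·r/J = 107.0 × 0.0406 / 4.157×10^-6 = 1.045×10^6 Pa.

1040 kPa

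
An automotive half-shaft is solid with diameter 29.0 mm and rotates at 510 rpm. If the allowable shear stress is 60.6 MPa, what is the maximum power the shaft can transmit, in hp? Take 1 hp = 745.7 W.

J = πd⁴/32 = π(0.0290)⁴/32 = 6.944×10^-8 m⁴.
T_max = τ_allow·J/r = 6.06×10^7 × 6.944×10^-8 / 0.0145 = 290.2 N·m.
ω = 2π·510/60 = 53.41 rad/s, so P_max = T_max·ω = 1.550×10^4 W.

20.8 hp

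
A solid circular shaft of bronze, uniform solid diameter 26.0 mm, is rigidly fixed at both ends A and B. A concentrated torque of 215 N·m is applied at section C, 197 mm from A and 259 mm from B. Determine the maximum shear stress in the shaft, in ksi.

With uniform GJ and both ends fixed, compatibility θ_AC = θ_CB gives T_A·a = T_B·b, together with T_A + T_B = T₀.
T_A = T₀·b/(a+b) = 215.0·259/456.0 = 122.1 N·m; T_B = 92.88 N·m.
τ in each portion: τ_AC = 3.54×10^7 Pa, τ_CB = 2.69×10^7 Pa; maximum is in AC.
τ_max = T_AC·r/J = 122.1·0.0130/4.49×10^-8 = 3.539×10^7 Pa.

5.13 ksi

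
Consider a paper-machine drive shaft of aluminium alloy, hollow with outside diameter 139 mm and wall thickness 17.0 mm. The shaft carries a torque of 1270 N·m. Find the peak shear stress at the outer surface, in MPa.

J = π(d_o⁴ − d_i⁴)/32 = π(0.139⁴ − 0.105⁴)/32 = 2.472×10^-5 m⁴.
τ_max = T·r/J = 1270 × 0.0695 / 2.472×10^-5 = 3.571×10^6 Pa.

3.57 MPa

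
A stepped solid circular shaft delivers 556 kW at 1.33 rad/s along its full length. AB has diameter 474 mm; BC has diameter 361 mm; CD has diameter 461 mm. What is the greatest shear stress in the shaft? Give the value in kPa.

ω = 1.33 rad/s, so T = P/ω = 556×10³ / 1.330 = 418000 N·m.
Under the same torque, τ_max = 16T/(πd³) is largest where d is smallest — segment BC (d = 361 mm).
τ_max = 16·418000/(π·(0.361)³) = 4.526×10^7 Pa.

45300 kPa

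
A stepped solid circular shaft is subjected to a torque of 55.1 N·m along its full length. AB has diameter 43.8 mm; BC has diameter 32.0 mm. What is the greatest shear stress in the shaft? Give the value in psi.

1240 psi

Under the same torque, τ_max = 16T/(πd³) is largest where d is smallest — segment BC (d = 32.0 mm).
τ_max = 16·55.10/(π·(0.0320)³) = 8.564×10^6 Pa.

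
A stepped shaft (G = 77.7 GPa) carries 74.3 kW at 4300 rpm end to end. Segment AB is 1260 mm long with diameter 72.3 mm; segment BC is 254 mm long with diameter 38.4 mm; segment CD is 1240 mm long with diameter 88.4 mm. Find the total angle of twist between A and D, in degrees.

0.227°

ω = 2π·4300/60 = 450.3 rad/s, so T = P/ω = 74.3×10³ / 450.3 = 165.0 N·m.
J_AB = π(0.0723)⁴/32 = 2.68×10^-6 m⁴; J_BC = π(0.0384)⁴/32 = 2.13×10^-7 m⁴; J_CD = π(0.0884)⁴/32 = 6.00×10^-6 m⁴.
θ = (T/G)·Σ L_i/J_i = (165.0/77.7×10⁹)·(1.26/2.68×10^-6 + 0.254/2.13×10^-7 + 1.24/6.00×10^-6) = 3.964×10^-3 rad.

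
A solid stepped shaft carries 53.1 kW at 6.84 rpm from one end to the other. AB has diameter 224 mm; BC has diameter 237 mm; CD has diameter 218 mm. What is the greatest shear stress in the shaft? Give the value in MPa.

36.4 MPa

ω = 2π·6.84/60 = 0.7163 rad/s, so T = P/ω = 53.1×10³ / 0.7163 = 74130 N·m.
Under the same torque, τ_max = 16T/(πd³) is largest where d is smallest — segment CD (d = 218 mm).
τ_max = 16·74130/(π·(0.218)³) = 3.644×10^7 Pa.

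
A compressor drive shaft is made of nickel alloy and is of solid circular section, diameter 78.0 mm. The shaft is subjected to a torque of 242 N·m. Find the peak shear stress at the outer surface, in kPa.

2600 kPa

J = πd⁴/32 = π(0.0780)⁴/32 = 3.634×10^-6 m⁴.
τ_max = T·r/J = 242.0 × 0.0390 / 3.634×10^-6 = 2.597×10^6 Pa.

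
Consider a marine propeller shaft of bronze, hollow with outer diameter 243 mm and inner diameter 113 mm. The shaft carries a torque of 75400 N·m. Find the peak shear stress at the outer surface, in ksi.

4.07 ksi

J = π(d_o⁴ − d_i⁴)/32 = π(0.243⁴ − 0.113⁴)/32 = 3.263×10^-4 m⁴.
τ_max = T·r/J = 75400 × 0.121 / 3.263×10^-4 = 2.808×10^7 Pa.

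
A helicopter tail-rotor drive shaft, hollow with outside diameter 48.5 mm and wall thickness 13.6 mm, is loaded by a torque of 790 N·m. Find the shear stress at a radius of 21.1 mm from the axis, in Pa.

J = π(d_o⁴ − d_i⁴)/32 = π(0.0485⁴ − 0.0213⁴)/32 = 5.230×10^-7 m⁴.
Shear stress varies linearly with radius: τ = T·r/J = 790.0 × 0.0211 / 5.230×10^-7 = 3.187×10^7 Pa.

3.19e7 Pa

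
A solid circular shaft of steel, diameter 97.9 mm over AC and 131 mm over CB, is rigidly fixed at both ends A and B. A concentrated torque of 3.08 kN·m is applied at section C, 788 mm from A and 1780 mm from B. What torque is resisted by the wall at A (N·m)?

Compatibility: T_A·a/J_AC = T_B·b/J_CB with T_A + T_B = T₀.
J_AC = 9.02×10^-6 m⁴, J_CB = 2.89×10^-5 m⁴, so T_A = T₀·(J_AC/a)/((J_AC/a)+(J_CB/b)) = 1273 N·m, T_B = 1807 N·m.

1270 N·m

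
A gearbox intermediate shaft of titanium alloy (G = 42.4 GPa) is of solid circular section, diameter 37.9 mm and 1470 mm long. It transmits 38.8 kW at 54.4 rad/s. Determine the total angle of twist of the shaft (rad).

ω = 54.4 rad/s, so T = P/ω = 38.8×10³ / 54.40 = 713.2 N·m.
J = πd⁴/32 = π(0.0379)⁴/32 = 2.026×10^-7 m⁴.
θ = T·L/(G·J) = 713.2 × 1.47 / (42.4×10⁹ × 2.026×10^-7) = 0.1221 rad.

0.122 rad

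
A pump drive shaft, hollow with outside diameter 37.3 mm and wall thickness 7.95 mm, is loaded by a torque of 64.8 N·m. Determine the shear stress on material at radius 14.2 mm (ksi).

J = π(d_o⁴ − d_i⁴)/32 = π(0.0373⁴ − 0.0214⁴)/32 = 1.694×10^-7 m⁴.
Shear stress varies linearly with radius: τ = T·r/J = 64.80 × 0.0142 / 1.694×10^-7 = 5.430×10^6 Pa.

0.788 ksi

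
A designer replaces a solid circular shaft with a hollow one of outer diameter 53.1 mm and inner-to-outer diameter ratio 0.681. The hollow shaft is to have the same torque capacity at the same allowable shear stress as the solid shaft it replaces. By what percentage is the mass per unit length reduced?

37.0 %

Equal τ_max and T ⇒ the solid shaft needs d_s³ = d_o³(1−k⁴), so d_s = 53.1·(1−0.681⁴)^(1/3) = 48.98 mm.
Area ratio A_h/A_s = d_o²(1−k²)/d_s² = (1−k²)/(1−k⁴)^(2/3) = 0.6302.
Mass saving = 1 − 0.6302 = 37.0 %.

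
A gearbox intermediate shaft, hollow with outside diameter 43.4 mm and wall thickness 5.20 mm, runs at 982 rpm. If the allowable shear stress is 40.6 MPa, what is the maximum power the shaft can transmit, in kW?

44.6 kW

J = π(d_o⁴ − d_i⁴)/32 = π(0.0434⁴ − 0.0330⁴)/32 = 2.319×10^-7 m⁴.
T_max = τ_allow·J/r = 4.06×10^7 × 2.319×10^-7 / 0.0217 = 433.8 N·m.
ω = 2π·982/60 = 102.8 rad/s, so P_max = T_max·ω = 4.461×10^4 W.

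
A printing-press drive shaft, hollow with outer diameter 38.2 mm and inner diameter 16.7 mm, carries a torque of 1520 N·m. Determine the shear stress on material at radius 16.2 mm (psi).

17700 psi

J = π(d_o⁴ − d_i⁴)/32 = π(0.0382⁴ − 0.0167⁴)/32 = 2.014×10^-7 m⁴.
Shear stress varies linearly with radius: τ = T·r/J = 1520 × 0.0162 / 2.014×10^-7 = 1.223×10^8 Pa.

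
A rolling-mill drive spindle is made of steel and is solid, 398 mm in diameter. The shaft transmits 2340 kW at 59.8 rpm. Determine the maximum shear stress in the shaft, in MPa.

ω = 2π·59.8/60 = 6.262 rad/s, so T = P/ω = 2340×10³ / 6.262 = 373700 N·m.
J = πd⁴/32 = π(0.398)⁴/32 = 2.463×10^-3 m⁴.
τ_max = T·r/J = 373700 × 0.199 / 2.463×10^-3 = 3.019×10^7 Pa.

30.2 MPa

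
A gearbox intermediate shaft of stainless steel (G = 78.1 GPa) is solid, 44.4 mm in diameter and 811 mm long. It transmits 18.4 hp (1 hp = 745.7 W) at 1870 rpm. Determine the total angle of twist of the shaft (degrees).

0.109°

ω = 2π·1870/60 = 195.8 rad/s, so T = P/ω = 18.4×745.7 / 195.8 = 70.07 N·m.
J = πd⁴/32 = π(0.0444)⁴/32 = 3.815×10^-7 m⁴.
θ = T·L/(G·J) = 70.07 × 0.811 / (78.1×10⁹ × 3.815×10^-7) = 1.907×10^-3 rad.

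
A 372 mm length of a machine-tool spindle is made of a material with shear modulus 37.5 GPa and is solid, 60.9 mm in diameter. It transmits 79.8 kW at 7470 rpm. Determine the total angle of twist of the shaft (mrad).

0.749 mrad

ω = 2π·7470/60 = 782.3 rad/s, so T = P/ω = 79.8×10³ / 782.3 = 102.0 N·m.
J = πd⁴/32 = π(0.0609)⁴/32 = 1.350×10^-6 m⁴.
θ = T·L/(G·J) = 102.0 × 0.372 / (37.5×10⁹ × 1.350×10^-6) = 7.494×10^-4 rad.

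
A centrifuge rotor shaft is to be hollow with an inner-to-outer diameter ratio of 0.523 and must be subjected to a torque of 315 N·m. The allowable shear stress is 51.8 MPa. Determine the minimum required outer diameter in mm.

32.2 mm

For a hollow shaft with d_i/d_o = 0.523: τ_max = 16T/(π d_o³ (1−k⁴)), so d_o = [16T/(π τ_allow (1−k⁴))]^(1/3) = [16·315.0/(π·5.18×10^7·0.9252)]^(1/3) = 0.03223 m.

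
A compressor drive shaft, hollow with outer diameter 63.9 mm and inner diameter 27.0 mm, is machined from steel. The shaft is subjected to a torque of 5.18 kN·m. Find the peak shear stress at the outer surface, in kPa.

J = π(d_o⁴ − d_i⁴)/32 = π(0.0639⁴ − 0.0270⁴)/32 = 1.585×10^-6 m⁴.
τ_max = T·r/J = 5180 × 0.0319 / 1.585×10^-6 = 1.044×10^8 Pa.

104000 kPa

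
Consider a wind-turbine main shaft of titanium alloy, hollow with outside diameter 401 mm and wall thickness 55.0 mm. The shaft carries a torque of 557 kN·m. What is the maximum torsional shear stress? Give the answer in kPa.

J = π(d_o⁴ − d_i⁴)/32 = π(0.401⁴ − 0.291⁴)/32 = 1.835×10^-3 m⁴.
τ_max = T·r/J = 557000 × 0.201 / 1.835×10^-3 = 6.088×10^7 Pa.

60900 kPa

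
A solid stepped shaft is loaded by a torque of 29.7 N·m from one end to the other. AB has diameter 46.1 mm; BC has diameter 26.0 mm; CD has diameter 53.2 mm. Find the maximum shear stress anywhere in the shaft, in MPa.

8.61 MPa

Under the same torque, τ_max = 16T/(πd³) is largest where d is smallest — segment BC (d = 26.0 mm).
τ_max = 16·29.70/(π·(0.0260)³) = 8.606×10^6 Pa.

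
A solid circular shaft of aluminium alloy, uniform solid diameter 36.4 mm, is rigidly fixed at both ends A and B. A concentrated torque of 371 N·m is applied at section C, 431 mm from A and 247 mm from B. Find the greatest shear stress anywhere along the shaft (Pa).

With uniform GJ and both ends fixed, compatibility θ_AC = θ_CB gives T_A·a = T_B·b, together with T_A + T_B = T₀.
T_A = T₀·b/(a+b) = 371.0·247/678.0 = 135.2 N·m; T_B = 235.8 N·m.
τ in each portion: τ_AC = 1.43×10^7 Pa, τ_CB = 2.49×10^7 Pa; maximum is in CB.
τ_max = T_CB·r/J = 235.8·0.0182/1.72×10^-7 = 2.491×10^7 Pa.

2.49e7 Pa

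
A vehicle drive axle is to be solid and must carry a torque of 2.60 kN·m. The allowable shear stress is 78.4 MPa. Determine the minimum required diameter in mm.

For a solid shaft τ_max = 16T/(πd³), so d = (16T/(π τ_allow))^(1/3) = (16·2600/(π·7.84×10^7))^(1/3) = 0.05528 m.

55.3 mm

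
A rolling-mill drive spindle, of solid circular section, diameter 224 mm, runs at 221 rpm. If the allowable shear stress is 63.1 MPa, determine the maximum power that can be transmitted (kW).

J = πd⁴/32 = π(0.224)⁴/32 = 2.472×10^-4 m⁴.
T_max = τ_allow·J/r = 6.31×10^7 × 2.472×10^-4 / 0.112 = 139300 N·m.
ω = 2π·221/60 = 23.14 rad/s, so P_max = T_max·ω = 3.223×10^6 W.

3220 kW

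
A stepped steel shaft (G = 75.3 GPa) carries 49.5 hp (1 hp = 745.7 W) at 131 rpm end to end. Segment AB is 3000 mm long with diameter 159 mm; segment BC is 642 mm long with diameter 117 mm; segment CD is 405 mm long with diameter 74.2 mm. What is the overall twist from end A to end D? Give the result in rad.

ω = 2π·131/60 = 13.72 rad/s, so T = P/ω = 49.5×745.7 / 13.72 = 2691 N·m.
J_AB = π(0.159)⁴/32 = 6.27×10^-5 m⁴; J_BC = π(0.117)⁴/32 = 1.84×10^-5 m⁴; J_CD = π(0.0742)⁴/32 = 2.98×10^-6 m⁴.
θ = (T/G)·Σ L_i/J_i = (2691/75.3×10⁹)·(3.00/6.27×10^-5 + 0.642/1.84×10^-5 + 0.405/2.98×10^-6) = 7.819×10^-3 rad.

0.00782 rad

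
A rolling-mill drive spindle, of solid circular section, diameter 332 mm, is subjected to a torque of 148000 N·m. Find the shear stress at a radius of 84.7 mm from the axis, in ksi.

1.52 ksi

J = πd⁴/32 = π(0.332)⁴/32 = 1.193×10^-3 m⁴.
Shear stress varies linearly with radius: τ = T·r/J = 148000 × 0.0847 / 1.193×10^-3 = 1.051×10^7 Pa.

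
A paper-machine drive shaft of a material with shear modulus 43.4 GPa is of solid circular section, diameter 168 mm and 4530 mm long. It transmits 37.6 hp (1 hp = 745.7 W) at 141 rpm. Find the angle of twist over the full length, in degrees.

ω = 2π·141/60 = 14.77 rad/s, so T = P/ω = 37.6×745.7 / 14.77 = 1899 N·m.
J = πd⁴/32 = π(0.168)⁴/32 = 7.821×10^-5 m⁴.
θ = T·L/(G·J) = 1899 × 4.53 / (43.4×10⁹ × 7.821×10^-5) = 2.534×10^-3 rad.

0.145°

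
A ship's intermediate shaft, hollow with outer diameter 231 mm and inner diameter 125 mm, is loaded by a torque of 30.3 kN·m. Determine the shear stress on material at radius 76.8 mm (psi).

1320 psi

J = π(d_o⁴ − d_i⁴)/32 = π(0.231⁴ − 0.125⁴)/32 = 2.556×10^-4 m⁴.
Shear stress varies linearly with radius: τ = T·r/J = 30300 × 0.0768 / 2.556×10^-4 = 9.105×10^6 Pa.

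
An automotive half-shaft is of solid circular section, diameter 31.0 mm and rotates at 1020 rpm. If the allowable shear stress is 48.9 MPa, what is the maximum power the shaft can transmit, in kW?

30.6 kW

J = πd⁴/32 = π(0.0310)⁴/32 = 9.067×10^-8 m⁴.
T_max = τ_allow·J/r = 4.89×10^7 × 9.067×10^-8 / 0.0155 = 286.0 N·m.
ω = 2π·1020/60 = 106.8 rad/s, so P_max = T_max·ω = 3.055×10^4 W.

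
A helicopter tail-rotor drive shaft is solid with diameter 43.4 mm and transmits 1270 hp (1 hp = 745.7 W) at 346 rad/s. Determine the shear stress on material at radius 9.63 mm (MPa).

ω = 346 rad/s, so T = P/ω = 1270×745.7 / 346.0 = 2737 N·m.
J = πd⁴/32 = π(0.0434)⁴/32 = 3.483×10^-7 m⁴.
Shear stress varies linearly with radius: τ = T·r/J = 2737 × 0.00963 / 3.483×10^-7 = 7.568×10^7 Pa.

75.7 MPa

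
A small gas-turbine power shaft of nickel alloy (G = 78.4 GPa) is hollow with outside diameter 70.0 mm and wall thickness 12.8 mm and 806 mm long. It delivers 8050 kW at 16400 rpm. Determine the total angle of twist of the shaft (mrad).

24.4 mrad

ω = 2π·16400/60 = 1717 rad/s, so T = P/ω = 8050×10³ / 1717 = 4687 N·m.
J = π(d_o⁴ − d_i⁴)/32 = π(0.0700⁴ − 0.0444⁴)/32 = 1.976×10^-6 m⁴.
θ = T·L/(G·J) = 4687 × 0.806 / (78.4×10⁹ × 1.976×10^-6) = 0.02439 rad.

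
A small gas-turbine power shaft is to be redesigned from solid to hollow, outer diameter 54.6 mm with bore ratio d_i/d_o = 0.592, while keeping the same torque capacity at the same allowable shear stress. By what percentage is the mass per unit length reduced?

29.1 %

Equal τ_max and T ⇒ the solid shaft needs d_s³ = d_o³(1−k⁴), so d_s = 54.6·(1−0.592⁴)^(1/3) = 52.27 mm.
Area ratio A_h/A_s = d_o²(1−k²)/d_s² = (1−k²)/(1−k⁴)^(2/3) = 0.7088.
Mass saving = 1 − 0.7088 = 29.1 %.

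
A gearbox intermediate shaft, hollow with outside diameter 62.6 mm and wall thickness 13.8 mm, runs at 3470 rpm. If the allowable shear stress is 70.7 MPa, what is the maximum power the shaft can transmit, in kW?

1120 kW

J = π(d_o⁴ − d_i⁴)/32 = π(0.0626⁴ − 0.0350⁴)/32 = 1.360×10^-6 m⁴.
T_max = τ_allow·J/r = 7.07×10^7 × 1.360×10^-6 / 0.0313 = 3073 N·m.
ω = 2π·3470/60 = 363.4 rad/s, so P_max = T_max·ω = 1.117×10^6 W.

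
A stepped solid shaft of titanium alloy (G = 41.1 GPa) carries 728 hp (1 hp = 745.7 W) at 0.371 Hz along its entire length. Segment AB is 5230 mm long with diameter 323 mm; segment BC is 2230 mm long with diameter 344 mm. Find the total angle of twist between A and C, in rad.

ω = 2π·0.371 = 2.331 rad/s, so T = P/ω = 728×745.7 / 2.331 = 232900 N·m.
J_AB = π(0.323)⁴/32 = 1.07×10^-3 m⁴; J_BC = π(0.344)⁴/32 = 1.37×10^-3 m⁴.
θ = (T/G)·Σ L_i/J_i = (232900/41.1×10⁹)·(5.23/1.07×10^-3 + 2.23/1.37×10^-3) = 0.03692 rad.

0.0369 rad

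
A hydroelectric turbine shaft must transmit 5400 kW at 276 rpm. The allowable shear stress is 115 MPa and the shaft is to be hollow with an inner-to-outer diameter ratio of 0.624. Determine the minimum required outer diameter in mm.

ω = 2π·276/60 = 28.90 rad/s, so T = P/ω = 5400×10³ / 28.90 = 186800 N·m.
For a hollow shaft with d_i/d_o = 0.624: τ_max = 16T/(π d_o³ (1−k⁴)), so d_o = [16T/(π τ_allow (1−k⁴))]^(1/3) = [16·186800/(π·1.15×10^8·0.8484)]^(1/3) = 0.2137 m.

214 mm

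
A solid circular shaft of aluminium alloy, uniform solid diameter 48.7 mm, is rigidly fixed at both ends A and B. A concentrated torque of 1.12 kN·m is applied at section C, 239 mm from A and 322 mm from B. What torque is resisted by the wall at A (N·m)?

643 N·m

With uniform GJ and both ends fixed, compatibility θ_AC = θ_CB gives T_A·a = T_B·b, together with T_A + T_B = T₀.
T_A = T₀·b/(a+b) = 1120·322/561.0 = 642.9 N·m; T_B = 477.1 N·m.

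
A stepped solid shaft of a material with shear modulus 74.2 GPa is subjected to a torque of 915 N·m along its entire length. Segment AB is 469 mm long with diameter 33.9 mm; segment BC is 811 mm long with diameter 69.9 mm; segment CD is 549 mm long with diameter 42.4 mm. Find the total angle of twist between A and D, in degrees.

4.02°

J_AB = π(0.0339)⁴/32 = 1.30×10^-7 m⁴; J_BC = π(0.0699)⁴/32 = 2.34×10^-6 m⁴; J_CD = π(0.0424)⁴/32 = 3.17×10^-7 m⁴.
θ = (T/G)·Σ L_i/J_i = (915.0/74.2×10⁹)·(0.469/1.30×10^-7 + 0.811/2.34×10^-6 + 0.549/3.17×10^-7) = 0.07021 rad.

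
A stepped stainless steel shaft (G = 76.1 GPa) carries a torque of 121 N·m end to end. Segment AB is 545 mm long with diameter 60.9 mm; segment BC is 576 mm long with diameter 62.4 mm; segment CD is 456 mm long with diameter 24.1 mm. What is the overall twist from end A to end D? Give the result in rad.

0.0231 rad

J_AB = π(0.0609)⁴/32 = 1.35×10^-6 m⁴; J_BC = π(0.0624)⁴/32 = 1.49×10^-6 m⁴; J_CD = π(0.0241)⁴/32 = 3.31×10^-8 m⁴.
θ = (T/G)·Σ L_i/J_i = (121.0/76.1×10⁹)·(0.545/1.35×10^-6 + 0.576/1.49×10^-6 + 0.456/3.31×10^-8) = 0.02315 rad.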